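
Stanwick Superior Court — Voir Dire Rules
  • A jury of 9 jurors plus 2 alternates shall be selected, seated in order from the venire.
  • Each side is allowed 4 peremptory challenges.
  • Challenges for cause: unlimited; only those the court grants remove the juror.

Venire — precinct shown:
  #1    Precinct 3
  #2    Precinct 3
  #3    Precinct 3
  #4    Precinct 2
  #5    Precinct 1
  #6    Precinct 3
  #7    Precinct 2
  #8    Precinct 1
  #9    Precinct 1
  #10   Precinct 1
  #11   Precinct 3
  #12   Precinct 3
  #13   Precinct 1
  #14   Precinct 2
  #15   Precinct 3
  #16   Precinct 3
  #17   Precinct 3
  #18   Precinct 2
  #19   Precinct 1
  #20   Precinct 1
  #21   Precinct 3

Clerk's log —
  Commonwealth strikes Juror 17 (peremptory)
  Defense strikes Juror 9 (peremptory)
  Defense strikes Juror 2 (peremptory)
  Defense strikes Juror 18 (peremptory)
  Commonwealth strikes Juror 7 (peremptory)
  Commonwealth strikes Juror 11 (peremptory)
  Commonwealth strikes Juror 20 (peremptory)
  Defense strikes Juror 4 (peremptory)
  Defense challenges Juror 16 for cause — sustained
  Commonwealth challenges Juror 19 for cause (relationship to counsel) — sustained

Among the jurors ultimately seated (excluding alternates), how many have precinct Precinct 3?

Removed: #2, #4, #7, #9, #11, #16, #17, #18, #19, #20.
Seated jurors 1–9: #1, #3, #5, #6, #8, #10, #12, #13, #14 (alternates #15, #21 not counted).
Of those, in Precinct 3: #1, #3, #6, #12 → 4.

4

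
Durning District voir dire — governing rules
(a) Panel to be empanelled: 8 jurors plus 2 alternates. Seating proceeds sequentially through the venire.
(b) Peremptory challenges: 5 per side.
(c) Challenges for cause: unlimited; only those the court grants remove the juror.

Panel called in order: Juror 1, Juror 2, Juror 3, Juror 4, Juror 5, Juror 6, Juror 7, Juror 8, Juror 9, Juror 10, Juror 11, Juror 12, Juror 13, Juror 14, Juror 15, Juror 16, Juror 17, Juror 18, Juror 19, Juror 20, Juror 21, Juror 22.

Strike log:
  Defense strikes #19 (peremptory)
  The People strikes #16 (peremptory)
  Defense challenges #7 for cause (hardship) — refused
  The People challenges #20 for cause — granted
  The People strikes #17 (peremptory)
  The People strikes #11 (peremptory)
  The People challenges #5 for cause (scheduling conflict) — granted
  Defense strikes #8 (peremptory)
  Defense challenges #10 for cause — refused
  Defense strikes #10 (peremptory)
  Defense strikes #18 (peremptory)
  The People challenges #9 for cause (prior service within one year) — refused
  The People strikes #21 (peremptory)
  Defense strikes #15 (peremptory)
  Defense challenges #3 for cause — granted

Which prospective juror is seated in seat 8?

Removed: #3, #5, #8, #10, #11, #15, #16, #17, #18, #19, #20, #21. (#7, #9 stay — for-cause denied.)
Filling seats in venire order through position 8: #1, #2, #4, #6, #7, #9, #12, #13.
So seat 8 is #13.

13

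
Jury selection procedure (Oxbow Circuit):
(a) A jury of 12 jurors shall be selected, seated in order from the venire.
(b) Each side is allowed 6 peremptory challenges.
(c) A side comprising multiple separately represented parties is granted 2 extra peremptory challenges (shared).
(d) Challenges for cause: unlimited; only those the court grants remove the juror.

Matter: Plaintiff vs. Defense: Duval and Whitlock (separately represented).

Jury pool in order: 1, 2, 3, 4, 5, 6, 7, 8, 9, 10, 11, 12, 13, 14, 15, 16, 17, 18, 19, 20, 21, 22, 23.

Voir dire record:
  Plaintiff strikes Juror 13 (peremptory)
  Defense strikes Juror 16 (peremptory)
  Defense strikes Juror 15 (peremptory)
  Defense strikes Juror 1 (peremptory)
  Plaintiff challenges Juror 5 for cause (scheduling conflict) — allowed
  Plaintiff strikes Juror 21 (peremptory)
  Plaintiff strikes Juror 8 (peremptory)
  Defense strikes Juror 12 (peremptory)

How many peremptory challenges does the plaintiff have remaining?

Plaintiff allotment: 6.
Plaintiff peremptories used: #13, #21, #8 — 3 (the for-cause on #5 doesn't count).
Remaining: 6 − 3 = 3.

3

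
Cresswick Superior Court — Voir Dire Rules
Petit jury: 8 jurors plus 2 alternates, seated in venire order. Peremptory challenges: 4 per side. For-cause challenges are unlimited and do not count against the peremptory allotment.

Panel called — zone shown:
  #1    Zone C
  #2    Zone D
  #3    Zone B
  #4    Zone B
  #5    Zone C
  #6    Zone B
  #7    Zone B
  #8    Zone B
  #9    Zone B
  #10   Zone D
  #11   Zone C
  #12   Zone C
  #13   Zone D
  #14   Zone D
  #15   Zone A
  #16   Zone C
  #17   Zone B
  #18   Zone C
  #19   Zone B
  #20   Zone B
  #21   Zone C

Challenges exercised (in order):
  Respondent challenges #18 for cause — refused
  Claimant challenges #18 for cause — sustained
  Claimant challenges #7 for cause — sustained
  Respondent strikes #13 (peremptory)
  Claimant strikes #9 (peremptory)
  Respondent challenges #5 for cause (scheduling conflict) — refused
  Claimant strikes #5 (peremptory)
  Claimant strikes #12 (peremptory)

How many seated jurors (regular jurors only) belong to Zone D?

Removed: #5, #7, #9, #12, #13, #18.
Seated jurors 1–8: #1, #2, #3, #4, #6, #8, #10, #11 (alternates #14, #15 not counted).
Of those, in Zone D: #2, #10 → 2.

2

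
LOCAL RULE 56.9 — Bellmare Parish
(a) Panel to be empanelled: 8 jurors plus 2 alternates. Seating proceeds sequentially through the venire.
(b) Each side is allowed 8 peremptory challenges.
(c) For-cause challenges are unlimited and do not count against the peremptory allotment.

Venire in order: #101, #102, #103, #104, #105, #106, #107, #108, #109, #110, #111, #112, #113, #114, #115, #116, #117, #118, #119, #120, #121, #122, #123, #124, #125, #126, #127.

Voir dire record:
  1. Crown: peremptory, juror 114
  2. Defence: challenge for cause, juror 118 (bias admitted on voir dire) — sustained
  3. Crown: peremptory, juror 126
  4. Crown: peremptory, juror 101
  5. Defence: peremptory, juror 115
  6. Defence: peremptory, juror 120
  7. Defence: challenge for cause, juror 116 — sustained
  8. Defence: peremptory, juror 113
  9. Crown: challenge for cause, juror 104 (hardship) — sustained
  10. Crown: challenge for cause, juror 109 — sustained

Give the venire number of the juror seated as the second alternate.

Removed: #101, #104, #109, #113, #114, #115, #116, #118, #120, #126.
Seating in order: seats 1–8 → #102, #103, #105, #106, #107, #108, #110, #111; alternates → #112, #117.
So alternate 2 is #117.

117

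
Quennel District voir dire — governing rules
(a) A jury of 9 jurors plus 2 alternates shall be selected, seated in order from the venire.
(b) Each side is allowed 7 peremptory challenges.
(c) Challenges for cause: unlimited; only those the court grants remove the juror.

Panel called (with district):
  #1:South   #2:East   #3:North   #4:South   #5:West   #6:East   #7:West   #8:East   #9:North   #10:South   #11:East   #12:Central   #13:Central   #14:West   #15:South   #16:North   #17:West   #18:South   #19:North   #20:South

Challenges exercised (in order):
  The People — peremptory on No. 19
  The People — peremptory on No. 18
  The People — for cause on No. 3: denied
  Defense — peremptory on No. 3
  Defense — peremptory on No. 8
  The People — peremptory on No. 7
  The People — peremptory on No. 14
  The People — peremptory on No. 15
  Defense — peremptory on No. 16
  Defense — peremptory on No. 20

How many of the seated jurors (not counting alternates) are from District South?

Removed: #3, #7, #8, #14, #15, #16, #18, #19, #20.
Seated jurors 1–9: #1, #2, #4, #5, #6, #9, #10, #11, #12 (alternates #13, #17 not counted).
Of those, in District South: #1, #4, #10 → 3.

3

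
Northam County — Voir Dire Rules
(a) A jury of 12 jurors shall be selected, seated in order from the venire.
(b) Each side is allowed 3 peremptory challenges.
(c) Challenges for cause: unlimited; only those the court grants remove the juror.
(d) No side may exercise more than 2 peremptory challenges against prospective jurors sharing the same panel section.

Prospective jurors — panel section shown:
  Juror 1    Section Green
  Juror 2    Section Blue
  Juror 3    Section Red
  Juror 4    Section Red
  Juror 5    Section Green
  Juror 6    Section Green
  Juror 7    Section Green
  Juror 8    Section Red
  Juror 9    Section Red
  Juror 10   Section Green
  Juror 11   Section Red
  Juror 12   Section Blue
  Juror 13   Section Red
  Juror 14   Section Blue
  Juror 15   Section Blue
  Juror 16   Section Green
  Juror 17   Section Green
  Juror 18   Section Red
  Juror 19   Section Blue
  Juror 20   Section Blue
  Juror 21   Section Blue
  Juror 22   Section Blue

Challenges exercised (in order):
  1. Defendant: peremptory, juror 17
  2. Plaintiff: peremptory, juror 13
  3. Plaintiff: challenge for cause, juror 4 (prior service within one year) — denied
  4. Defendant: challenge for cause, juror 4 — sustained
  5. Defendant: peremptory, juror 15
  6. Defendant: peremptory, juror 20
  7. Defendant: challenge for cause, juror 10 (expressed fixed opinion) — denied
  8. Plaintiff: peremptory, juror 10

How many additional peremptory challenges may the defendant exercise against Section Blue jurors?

Defendant peremptories so far: #17, #15, #20 — 3 of 3 used, 0 left overall.
Against Section Blue: #15, #20 — 2 used; per-section cap 2 leaves 0.
Binding limit: min(0, 0) = 0.

0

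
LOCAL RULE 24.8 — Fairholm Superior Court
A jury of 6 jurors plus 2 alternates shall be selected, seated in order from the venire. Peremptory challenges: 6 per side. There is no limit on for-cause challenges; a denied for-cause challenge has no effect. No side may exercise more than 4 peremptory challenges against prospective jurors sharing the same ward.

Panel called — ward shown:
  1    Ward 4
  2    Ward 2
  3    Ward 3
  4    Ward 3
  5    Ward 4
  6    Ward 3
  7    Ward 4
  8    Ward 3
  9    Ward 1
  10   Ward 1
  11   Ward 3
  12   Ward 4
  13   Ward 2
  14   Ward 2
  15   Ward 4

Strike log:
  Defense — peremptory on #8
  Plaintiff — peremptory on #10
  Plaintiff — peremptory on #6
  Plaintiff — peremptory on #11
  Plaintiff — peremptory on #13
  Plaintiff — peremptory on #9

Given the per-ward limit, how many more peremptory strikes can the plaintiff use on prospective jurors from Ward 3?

Plaintiff peremptories so far: #10, #6, #11, #13, #9 — 5 of 6 used, 1 left overall.
Against Ward 3: #6, #11 — 2 used; per-ward cap 4 leaves 2.
Binding limit: min(1, 2) = 1.

1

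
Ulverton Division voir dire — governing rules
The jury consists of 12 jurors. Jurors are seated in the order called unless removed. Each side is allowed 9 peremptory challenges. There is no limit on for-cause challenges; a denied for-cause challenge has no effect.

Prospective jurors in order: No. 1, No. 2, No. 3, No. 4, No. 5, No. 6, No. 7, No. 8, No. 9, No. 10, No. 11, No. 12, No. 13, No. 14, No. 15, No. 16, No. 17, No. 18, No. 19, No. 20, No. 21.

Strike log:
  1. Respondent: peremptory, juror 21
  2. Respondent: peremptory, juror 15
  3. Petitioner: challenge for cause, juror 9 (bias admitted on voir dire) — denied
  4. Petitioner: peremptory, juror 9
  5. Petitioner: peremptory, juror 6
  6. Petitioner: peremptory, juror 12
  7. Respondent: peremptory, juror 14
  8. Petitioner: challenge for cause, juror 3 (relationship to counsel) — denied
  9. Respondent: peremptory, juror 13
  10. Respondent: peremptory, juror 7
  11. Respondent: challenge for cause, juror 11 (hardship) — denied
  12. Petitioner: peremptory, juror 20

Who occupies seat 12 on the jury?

Removed: #6, #7, #9, #12, #13, #14, #15, #20, #21. (#3, #11 stay — for-cause denied.)
Filling seats in venire order through position 12: #1, #2, #3, #4, #5, #8, #10, #11, #16, #17, #18, #19.
So seat 12 is #19.

19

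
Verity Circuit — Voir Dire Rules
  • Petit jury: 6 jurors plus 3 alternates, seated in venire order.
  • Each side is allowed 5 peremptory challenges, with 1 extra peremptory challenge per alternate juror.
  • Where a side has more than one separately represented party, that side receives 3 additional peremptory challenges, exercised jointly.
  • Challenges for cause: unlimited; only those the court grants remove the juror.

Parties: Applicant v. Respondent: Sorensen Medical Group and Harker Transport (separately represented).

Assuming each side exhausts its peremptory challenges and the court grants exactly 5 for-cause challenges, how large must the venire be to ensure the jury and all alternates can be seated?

Seats to fill: 6 + 3 alternates = 9.
Peremptories — Applicant: 5 + 1×3 = 8; Respondent: 5 + 1×3 + 3 = 11; total 19.
For-cause removals: 5.
Minimum venire: 9 + 19 + 5 = 33.

33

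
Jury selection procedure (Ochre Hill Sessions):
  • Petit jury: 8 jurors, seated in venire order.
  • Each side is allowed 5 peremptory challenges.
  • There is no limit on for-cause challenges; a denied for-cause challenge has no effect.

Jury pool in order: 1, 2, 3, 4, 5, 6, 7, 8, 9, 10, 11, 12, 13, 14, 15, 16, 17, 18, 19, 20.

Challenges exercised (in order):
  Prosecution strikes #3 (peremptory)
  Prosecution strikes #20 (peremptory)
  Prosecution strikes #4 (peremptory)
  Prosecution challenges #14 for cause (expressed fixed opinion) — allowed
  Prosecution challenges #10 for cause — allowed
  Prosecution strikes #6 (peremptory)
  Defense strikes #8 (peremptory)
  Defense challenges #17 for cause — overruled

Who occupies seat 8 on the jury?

Removed: #3, #4, #6, #8, #10, #14, #20. (#17 stays — for-cause denied.)
Seating in order: seats 1–8 → #1, #2, #5, #7, #9, #11, #12, #13.
So seat 8 is #13.

13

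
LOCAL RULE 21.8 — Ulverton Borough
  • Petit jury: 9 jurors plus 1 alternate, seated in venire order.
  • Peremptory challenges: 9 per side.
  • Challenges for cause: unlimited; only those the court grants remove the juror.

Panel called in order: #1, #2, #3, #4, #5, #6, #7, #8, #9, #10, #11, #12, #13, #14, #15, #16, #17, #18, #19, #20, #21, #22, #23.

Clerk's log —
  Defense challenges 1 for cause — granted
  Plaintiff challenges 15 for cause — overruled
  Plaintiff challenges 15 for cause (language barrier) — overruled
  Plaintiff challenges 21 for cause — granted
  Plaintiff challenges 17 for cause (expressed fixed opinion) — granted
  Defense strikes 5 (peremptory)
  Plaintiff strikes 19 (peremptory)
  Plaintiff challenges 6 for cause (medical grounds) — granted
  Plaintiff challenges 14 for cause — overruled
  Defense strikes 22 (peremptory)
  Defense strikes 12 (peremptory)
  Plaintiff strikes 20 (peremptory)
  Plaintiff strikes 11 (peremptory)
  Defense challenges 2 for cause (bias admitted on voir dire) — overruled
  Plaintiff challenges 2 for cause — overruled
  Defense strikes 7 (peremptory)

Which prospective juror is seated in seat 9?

15

Removed: #1, #5, #6, #7, #11, #12, #17, #19, #20, #21, #22. (#2, #14, #15 stay — for-cause denied.)
Seating in order: seats 1–9 → #2, #3, #4, #8, #9, #10, #13, #14, #15; alternates → #16.
So seat 9 is #15.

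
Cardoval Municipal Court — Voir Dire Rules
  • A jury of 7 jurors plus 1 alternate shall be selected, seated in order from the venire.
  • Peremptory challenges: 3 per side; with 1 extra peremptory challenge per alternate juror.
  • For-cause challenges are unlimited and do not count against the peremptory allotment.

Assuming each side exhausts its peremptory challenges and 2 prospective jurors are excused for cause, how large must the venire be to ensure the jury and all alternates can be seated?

18

Seats to fill: 7 + 1 alternates = 8.
Peremptories: 3 + 1×1 = 4 per side × 2 sides = 8.
For-cause removals: 2.
Minimum venire: 8 + 8 + 2 = 18.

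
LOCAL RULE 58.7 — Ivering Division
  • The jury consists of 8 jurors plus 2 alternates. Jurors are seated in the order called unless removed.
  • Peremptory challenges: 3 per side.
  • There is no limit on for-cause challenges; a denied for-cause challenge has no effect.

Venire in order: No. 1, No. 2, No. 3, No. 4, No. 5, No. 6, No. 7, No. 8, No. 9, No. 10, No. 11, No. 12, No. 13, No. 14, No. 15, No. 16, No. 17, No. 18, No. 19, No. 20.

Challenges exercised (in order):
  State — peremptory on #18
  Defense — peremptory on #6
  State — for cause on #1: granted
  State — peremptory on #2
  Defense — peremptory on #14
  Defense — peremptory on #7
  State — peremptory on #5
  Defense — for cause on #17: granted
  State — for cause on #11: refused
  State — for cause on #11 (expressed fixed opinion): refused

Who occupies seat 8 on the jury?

13

Removed: #1, #2, #5, #6, #7, #14, #17, #18. (#11 stays — for-cause denied.)
Seating in order: seats 1–8 → #3, #4, #8, #9, #10, #11, #12, #13; alternates → #15, #16.
So seat 8 is #13.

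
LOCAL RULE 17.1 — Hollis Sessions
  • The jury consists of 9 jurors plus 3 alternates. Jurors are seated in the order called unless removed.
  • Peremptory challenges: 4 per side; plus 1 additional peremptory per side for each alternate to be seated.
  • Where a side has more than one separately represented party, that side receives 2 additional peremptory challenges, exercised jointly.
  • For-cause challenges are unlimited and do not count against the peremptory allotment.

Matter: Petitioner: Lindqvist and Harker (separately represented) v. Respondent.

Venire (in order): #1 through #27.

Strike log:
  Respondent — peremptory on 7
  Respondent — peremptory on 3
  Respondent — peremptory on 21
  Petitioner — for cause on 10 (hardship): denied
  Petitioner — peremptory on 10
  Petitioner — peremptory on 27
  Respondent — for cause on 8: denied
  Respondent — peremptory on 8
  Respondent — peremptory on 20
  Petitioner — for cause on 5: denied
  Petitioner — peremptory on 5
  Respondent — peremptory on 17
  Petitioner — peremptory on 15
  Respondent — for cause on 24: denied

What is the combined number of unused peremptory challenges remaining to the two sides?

6

Petitioner allotment: 4 base + 1 × 3 alternates + 2 multi-party = 9. Respondent allotment: 4 base + 1 × 3 alternates = 7.
Petitioner peremptories used: #10, #27, #5, #15 — 4 (for-cause on #10, #5 don't count).
Respondent peremptories used: #7, #3, #21, #8, #20, #17 — 6 (for-cause on #8, #24 don't count).
Remaining: (9 − 4) + (7 − 6) = 6.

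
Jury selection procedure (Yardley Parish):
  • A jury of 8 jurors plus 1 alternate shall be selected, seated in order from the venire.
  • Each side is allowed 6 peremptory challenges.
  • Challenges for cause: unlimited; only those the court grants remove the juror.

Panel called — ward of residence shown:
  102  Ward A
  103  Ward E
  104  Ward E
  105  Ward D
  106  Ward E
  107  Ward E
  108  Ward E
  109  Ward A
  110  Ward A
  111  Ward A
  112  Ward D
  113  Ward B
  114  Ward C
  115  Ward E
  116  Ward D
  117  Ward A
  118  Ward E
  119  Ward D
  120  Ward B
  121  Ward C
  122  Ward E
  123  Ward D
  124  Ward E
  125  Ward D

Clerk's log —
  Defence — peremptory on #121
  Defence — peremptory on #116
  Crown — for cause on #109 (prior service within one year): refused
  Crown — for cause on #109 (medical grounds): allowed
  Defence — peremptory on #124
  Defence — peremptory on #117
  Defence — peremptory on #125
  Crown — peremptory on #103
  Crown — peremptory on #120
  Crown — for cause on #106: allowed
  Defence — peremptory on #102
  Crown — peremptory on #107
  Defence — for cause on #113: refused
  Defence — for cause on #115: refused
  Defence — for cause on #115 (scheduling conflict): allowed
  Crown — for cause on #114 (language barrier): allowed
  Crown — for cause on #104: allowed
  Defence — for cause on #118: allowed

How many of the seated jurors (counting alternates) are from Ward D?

4

Removed: #102, #103, #104, #106, #107, #109, #114, #115, #116, #117, #118, #120, #121, #124, #125.
Seated (9 incl. alternates): #105, #108, #110, #111, #112, #113, #119, #122, #123.
Of those, in Ward D: #105, #112, #119, #123 → 4.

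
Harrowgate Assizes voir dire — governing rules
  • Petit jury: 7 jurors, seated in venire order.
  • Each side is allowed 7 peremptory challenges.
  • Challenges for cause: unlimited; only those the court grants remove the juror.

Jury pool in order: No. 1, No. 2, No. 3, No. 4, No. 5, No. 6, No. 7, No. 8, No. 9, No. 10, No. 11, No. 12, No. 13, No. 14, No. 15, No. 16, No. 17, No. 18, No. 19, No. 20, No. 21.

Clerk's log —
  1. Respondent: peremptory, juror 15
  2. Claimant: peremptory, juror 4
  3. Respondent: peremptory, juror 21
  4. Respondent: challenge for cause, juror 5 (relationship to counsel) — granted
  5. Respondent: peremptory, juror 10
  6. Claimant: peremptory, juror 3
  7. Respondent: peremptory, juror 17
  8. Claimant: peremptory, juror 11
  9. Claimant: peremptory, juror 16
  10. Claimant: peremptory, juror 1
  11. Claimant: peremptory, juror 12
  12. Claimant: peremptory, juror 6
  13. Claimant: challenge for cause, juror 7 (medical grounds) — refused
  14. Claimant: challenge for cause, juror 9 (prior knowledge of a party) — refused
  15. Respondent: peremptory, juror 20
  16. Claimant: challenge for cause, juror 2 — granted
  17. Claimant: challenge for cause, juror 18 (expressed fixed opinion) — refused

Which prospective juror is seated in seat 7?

Removed: #1, #2, #3, #4, #5, #6, #10, #11, #12, #15, #16, #17, #20, #21. (#7, #9, #18 stay — for-cause denied.)
Seating in order: seats 1–7 → #7, #8, #9, #13, #14, #18, #19.
So seat 7 is #19.

19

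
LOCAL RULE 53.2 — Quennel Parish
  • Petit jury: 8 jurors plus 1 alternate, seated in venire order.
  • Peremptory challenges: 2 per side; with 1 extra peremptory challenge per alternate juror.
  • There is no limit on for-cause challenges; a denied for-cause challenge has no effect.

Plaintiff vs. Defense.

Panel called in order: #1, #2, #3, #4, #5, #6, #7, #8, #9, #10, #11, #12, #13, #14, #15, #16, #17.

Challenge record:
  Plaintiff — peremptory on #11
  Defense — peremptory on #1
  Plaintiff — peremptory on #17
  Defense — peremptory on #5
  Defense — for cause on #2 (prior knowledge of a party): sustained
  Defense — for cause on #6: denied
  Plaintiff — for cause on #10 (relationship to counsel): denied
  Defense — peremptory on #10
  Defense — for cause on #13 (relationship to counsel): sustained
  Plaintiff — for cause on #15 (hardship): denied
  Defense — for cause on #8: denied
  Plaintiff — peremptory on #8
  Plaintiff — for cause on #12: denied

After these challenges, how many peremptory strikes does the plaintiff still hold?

Plaintiff allotment: 2 base + 1 × 1 alternate = 3.
Plaintiff peremptories used: #11, #17, #8 — 3 (for-cause on #10, #15, #12 don't count).
Remaining: 3 − 3 = 0.

0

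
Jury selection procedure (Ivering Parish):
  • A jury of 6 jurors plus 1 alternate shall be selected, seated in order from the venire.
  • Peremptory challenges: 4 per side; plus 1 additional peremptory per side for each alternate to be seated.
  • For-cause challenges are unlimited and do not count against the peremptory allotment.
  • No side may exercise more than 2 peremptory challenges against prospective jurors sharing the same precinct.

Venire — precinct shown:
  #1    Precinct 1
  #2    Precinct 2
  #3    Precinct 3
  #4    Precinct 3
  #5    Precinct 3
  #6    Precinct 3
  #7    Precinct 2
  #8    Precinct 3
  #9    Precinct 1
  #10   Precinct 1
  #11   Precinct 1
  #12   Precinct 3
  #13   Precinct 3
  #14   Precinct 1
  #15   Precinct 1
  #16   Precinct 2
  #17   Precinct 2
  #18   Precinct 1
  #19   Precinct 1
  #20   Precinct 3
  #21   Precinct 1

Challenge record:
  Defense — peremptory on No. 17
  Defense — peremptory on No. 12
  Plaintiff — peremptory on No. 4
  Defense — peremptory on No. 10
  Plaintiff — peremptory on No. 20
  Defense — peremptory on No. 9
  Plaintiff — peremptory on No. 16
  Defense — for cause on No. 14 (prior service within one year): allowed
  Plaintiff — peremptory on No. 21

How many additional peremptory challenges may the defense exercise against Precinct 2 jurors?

1

Defense peremptories so far: #17, #12, #10, #9 — 4 of 5 used, 1 left overall.
Against Precinct 2: #17 — 1 used; per-precinct cap 2 leaves 1.
Binding limit: min(1, 1) = 1.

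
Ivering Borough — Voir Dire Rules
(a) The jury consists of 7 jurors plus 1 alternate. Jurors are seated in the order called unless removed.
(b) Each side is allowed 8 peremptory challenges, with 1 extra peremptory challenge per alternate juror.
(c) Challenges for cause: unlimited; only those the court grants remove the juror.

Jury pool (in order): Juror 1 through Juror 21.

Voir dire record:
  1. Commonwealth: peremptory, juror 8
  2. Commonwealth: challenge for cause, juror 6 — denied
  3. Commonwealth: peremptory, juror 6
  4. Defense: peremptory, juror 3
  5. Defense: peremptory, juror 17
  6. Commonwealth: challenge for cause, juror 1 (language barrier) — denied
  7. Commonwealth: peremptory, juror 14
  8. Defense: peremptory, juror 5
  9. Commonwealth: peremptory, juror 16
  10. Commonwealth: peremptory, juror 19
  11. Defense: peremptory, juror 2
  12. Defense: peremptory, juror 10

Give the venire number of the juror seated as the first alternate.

Removed: #2, #3, #5, #6, #8, #10, #14, #16, #17, #19. (#1 stays — for-cause denied.)
Seating in order: seats 1–7 → #1, #4, #7, #9, #11, #12, #13; alternates → #15.
So alternate 1 is #15.

15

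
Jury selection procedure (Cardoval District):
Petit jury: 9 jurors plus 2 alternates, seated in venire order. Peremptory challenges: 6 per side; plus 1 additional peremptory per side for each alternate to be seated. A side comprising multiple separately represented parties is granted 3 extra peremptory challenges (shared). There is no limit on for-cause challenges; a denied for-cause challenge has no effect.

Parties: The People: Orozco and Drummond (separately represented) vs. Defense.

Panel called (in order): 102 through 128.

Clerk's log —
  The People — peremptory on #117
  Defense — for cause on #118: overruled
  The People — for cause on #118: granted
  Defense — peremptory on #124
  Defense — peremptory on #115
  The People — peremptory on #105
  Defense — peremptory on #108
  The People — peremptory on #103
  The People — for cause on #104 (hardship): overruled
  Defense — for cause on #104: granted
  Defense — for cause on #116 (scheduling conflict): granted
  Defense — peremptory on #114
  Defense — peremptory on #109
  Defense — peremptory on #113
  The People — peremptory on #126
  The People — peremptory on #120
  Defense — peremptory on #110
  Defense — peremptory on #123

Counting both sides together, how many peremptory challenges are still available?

6

The People allotment: 6 base + 1 × 2 alternates + 3 multi-party = 11. Defense allotment: 6 base + 1 × 2 alternates = 8.
The People peremptories used: #117, #105, #103, #126, #120 — 5 (for-cause on #118, #104 don't count).
Defense peremptories used: #124, #115, #108, #114, #109, #113, #110, #123 — 8 (for-cause on #118, #104, #116 don't count).
Remaining: (11 − 5) + (8 − 8) = 6.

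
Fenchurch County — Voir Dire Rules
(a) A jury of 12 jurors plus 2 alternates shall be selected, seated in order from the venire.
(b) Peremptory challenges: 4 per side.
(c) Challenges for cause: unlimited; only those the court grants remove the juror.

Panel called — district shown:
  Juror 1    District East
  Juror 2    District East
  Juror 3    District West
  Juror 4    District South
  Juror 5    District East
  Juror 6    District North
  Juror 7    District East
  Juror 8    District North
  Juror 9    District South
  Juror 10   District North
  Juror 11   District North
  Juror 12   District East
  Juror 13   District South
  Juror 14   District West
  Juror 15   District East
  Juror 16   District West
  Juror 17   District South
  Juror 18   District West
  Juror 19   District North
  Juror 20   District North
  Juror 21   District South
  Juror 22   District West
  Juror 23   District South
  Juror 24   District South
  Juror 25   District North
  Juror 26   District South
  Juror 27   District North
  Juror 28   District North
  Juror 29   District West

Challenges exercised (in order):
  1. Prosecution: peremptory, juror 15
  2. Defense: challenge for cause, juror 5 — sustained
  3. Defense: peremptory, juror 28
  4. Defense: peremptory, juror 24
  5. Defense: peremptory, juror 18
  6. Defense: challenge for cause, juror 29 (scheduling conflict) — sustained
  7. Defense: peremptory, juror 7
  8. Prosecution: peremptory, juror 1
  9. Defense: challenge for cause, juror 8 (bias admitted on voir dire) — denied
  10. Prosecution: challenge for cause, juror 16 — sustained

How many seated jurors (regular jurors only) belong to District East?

2

Removed: #1, #5, #7, #15, #16, #18, #24, #28, #29.
Seated jurors 1–12: #2, #3, #4, #6, #8, #9, #10, #11, #12, #13, #14, #17 (alternates #19, #20 not counted).
Of those, in District East: #2, #12 → 2.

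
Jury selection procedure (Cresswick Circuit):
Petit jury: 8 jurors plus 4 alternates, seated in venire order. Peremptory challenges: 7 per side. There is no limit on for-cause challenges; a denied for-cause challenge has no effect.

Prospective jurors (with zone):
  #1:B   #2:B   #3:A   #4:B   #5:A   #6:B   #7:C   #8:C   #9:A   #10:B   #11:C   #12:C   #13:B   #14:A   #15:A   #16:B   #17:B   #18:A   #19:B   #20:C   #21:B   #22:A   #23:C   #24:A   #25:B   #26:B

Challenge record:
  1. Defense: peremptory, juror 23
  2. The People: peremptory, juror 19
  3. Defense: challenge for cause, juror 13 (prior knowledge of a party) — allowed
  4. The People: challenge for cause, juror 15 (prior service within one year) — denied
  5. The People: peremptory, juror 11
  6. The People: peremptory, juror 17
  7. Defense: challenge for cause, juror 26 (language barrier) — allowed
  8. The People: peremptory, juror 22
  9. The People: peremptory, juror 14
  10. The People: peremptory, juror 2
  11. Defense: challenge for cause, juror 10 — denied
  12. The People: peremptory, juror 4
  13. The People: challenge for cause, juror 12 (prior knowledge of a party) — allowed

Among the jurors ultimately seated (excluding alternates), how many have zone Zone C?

2

Removed: #2, #4, #11, #12, #13, #14, #17, #19, #22, #23, #26.
Seated jurors 1–8: #1, #3, #5, #6, #7, #8, #9, #10 (alternates #15, #16, #18, #20 not counted).
Of those, in Zone C: #7, #8 → 2.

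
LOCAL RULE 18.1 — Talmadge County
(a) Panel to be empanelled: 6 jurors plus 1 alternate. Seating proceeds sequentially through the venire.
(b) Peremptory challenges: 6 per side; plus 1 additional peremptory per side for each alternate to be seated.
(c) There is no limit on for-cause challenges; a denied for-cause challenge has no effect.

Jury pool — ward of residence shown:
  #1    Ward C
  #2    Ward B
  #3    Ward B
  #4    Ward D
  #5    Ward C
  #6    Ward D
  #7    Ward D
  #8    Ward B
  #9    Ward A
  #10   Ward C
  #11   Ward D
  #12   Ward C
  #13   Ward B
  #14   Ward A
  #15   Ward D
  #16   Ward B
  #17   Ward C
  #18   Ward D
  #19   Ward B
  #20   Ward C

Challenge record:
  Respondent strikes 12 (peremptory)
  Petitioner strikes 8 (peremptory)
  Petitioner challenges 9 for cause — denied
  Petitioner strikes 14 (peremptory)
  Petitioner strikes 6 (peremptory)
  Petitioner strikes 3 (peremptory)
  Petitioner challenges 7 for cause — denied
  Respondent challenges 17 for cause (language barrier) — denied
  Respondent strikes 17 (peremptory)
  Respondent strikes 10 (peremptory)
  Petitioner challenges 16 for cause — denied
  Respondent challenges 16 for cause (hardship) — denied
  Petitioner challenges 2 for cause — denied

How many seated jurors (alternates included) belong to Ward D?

3

Removed: #3, #6, #8, #10, #12, #14, #17.
Seated (7 incl. alternates): #1, #2, #4, #5, #7, #9, #11.
Of those, in Ward D: #4, #7, #11 → 3.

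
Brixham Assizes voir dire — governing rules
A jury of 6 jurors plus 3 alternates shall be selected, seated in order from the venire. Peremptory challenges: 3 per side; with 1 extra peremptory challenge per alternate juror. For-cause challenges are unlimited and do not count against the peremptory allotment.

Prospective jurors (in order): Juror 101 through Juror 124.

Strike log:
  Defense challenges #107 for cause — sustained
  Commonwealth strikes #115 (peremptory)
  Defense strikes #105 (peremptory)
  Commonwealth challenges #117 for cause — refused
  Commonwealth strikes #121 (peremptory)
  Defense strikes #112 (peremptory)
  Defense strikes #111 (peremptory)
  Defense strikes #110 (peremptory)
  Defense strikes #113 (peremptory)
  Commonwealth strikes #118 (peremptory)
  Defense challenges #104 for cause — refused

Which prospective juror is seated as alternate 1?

Removed: #105, #107, #110, #111, #112, #113, #115, #118, #121. (#104, #117 stay — for-cause denied.)
Seating in order: seats 1–6 → #101, #102, #103, #104, #106, #108; alternates → #109, #114, #116.
So alternate 1 is #109.

109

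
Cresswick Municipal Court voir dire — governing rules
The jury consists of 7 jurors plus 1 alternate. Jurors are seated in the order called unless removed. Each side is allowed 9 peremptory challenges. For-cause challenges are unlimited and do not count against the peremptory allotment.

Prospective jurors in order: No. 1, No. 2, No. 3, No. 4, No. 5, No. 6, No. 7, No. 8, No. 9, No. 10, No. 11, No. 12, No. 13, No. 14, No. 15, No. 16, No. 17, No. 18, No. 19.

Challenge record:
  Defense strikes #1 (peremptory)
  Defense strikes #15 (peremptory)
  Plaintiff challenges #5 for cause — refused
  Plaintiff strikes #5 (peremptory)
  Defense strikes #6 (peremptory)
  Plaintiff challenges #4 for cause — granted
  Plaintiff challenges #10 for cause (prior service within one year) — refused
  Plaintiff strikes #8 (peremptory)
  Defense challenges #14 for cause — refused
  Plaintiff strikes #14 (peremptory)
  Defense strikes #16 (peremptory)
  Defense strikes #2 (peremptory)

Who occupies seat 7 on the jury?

13

Removed: #1, #2, #4, #5, #6, #8, #14, #15, #16. (#10 stays — for-cause denied.)
Filling seats in venire order through position 7: #3, #7, #9, #10, #11, #12, #13.
So seat 7 is #13.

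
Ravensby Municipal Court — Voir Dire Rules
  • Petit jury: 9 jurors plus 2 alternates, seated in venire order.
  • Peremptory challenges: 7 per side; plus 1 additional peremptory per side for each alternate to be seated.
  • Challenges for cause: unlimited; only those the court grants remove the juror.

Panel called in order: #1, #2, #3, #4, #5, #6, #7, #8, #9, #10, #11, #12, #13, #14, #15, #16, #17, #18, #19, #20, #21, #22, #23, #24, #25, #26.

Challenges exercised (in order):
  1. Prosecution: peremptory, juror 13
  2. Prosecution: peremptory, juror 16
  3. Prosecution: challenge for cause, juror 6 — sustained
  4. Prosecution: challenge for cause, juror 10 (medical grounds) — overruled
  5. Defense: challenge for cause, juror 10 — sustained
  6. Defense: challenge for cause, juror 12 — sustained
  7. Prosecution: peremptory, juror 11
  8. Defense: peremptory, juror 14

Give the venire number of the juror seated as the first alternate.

17

Removed: #6, #10, #11, #12, #13, #14, #16.
Seating in order: seats 1–9 → #1, #2, #3, #4, #5, #7, #8, #9, #15; alternates → #17, #18.
So alternate 1 is #17.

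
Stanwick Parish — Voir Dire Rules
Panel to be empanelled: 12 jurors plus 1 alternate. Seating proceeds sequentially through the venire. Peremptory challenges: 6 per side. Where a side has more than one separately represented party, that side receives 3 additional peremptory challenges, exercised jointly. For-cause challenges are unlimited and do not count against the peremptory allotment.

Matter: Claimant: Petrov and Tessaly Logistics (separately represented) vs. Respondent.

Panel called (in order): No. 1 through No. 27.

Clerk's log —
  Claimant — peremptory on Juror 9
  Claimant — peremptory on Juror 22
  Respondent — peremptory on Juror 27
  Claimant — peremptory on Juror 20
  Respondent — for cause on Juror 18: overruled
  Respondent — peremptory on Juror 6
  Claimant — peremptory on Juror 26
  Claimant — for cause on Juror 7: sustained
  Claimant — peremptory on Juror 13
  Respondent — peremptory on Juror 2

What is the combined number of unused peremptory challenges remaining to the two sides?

Claimant allotment: 6 base + 3 multi-party = 9. Respondent allotment: 6.
Claimant peremptories used: #9, #22, #20, #26, #13 — 5 (the for-cause on #7 doesn't count).
Respondent peremptories used: #27, #6, #2 — 3 (the for-cause on #18 doesn't count).
Remaining: (9 − 5) + (6 − 3) = 7.

7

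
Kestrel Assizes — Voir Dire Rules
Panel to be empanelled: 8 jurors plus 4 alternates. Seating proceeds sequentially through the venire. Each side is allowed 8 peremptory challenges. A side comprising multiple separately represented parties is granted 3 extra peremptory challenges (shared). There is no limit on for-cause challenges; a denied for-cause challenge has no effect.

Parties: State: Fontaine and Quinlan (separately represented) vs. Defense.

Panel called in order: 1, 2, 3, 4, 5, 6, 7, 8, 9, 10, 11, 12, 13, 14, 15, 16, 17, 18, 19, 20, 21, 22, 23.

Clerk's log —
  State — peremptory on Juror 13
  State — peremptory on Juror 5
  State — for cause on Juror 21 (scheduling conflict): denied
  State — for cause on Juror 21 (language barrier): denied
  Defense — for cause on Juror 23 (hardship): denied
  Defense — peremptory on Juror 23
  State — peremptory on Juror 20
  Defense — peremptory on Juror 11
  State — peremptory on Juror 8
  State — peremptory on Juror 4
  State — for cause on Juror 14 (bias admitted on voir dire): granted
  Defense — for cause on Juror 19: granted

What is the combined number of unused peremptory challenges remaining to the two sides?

12

State allotment: 8 base + 3 multi-party = 11. Defense allotment: 8.
State peremptories used: #13, #5, #20, #8, #4 — 5 (for-cause on #21, #21, #14 don't count).
Defense peremptories used: #23, #11 — 2 (for-cause on #23, #19 don't count).
Remaining: (11 − 5) + (8 − 2) = 12.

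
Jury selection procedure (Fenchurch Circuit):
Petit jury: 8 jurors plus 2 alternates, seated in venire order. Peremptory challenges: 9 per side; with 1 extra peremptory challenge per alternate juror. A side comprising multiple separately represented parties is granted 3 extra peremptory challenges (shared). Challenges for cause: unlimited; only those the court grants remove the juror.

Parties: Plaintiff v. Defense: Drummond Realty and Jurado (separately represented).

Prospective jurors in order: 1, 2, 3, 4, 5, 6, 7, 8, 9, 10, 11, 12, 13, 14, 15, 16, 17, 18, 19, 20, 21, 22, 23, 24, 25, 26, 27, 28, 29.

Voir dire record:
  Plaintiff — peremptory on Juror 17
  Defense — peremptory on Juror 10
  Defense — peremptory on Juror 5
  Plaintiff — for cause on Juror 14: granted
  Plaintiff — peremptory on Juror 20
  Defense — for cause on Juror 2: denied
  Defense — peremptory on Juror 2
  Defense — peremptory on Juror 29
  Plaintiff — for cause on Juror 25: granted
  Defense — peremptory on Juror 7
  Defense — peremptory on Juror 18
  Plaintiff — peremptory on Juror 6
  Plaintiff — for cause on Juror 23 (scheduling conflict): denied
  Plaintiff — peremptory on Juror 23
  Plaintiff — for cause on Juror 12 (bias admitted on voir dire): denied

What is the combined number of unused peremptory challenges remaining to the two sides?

Plaintiff allotment: 9 base + 1 × 2 alternates = 11. Defense allotment: 9 base + 1 × 2 alternates + 3 multi-party = 14.
Plaintiff peremptories used: #17, #20, #6, #23 — 4 (for-cause on #14, #25, #23, #12 don't count).
Defense peremptories used: #10, #5, #2, #29, #7, #18 — 6 (the for-cause on #2 doesn't count).
Remaining: (11 − 4) + (14 − 6) = 15.

15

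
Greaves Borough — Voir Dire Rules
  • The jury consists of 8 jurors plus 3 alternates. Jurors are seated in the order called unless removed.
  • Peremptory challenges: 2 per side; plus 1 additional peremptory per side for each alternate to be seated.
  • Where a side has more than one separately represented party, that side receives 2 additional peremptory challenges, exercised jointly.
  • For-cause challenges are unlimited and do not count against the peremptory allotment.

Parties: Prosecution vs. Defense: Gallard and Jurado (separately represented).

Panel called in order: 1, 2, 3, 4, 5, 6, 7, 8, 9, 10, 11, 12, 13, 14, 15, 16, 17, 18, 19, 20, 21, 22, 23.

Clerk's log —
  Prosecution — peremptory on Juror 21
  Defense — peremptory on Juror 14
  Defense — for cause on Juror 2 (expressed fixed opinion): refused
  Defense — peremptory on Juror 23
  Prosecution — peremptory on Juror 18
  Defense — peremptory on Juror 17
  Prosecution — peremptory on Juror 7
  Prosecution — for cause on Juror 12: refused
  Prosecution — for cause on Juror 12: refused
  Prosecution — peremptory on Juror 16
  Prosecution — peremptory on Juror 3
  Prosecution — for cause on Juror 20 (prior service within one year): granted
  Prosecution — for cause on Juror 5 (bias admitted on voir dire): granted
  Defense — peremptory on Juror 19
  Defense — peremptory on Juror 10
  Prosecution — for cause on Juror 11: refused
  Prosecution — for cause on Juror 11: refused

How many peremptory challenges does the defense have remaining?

2

Defense allotment: 2 base + 1 × 3 alternates + 2 multi-party = 7.
Defense peremptories used: #14, #23, #17, #19, #10 — 5 (the for-cause on #2 doesn't count).
Remaining: 7 − 5 = 2.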